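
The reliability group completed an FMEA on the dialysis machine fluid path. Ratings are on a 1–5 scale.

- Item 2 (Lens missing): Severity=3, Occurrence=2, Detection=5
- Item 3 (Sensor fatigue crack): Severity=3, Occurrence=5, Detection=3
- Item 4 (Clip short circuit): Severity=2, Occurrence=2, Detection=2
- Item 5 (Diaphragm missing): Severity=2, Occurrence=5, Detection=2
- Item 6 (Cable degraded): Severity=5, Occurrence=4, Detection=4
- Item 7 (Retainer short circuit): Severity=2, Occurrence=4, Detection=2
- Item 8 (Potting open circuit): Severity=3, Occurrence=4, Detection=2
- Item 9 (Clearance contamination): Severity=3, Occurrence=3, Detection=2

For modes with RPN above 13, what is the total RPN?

RPN = Severity × Occurrence × Detection:
  Item 2: 3 × 2 × 5 = 30
  Item 3: 3 × 5 × 3 = 45
  Item 4: 2 × 2 × 2 = 8
  Item 5: 2 × 5 × 2 = 20
  Item 6: 5 × 4 × 4 = 80
  Item 7: 2 × 4 × 2 = 16
  Item 8: 3 × 4 × 2 = 24
  Item 9: 3 × 3 × 2 = 18
RPN > 13: Item 2 (30), Item 3 (45), Item 5 (20), Item 6 (80), Item 7 (16), Item 8 (24), Item 9 (18).
Sum: 30 + 45 + 20 + 80 + 16 + 24 + 18 = 233.

233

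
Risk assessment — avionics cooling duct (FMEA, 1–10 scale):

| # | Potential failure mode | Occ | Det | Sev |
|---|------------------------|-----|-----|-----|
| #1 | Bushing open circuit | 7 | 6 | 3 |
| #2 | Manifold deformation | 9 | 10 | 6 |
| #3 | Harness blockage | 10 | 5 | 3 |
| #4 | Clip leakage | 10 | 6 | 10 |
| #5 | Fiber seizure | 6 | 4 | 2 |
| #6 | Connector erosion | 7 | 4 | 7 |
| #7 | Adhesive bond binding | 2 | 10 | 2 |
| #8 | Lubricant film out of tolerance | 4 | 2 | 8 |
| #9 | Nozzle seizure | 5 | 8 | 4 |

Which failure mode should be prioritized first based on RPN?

#4

RPN = Severity × Occurrence × Detection:
  #1: 3 × 7 × 6 = 126
  #2: 6 × 9 × 10 = 540
  #3: 3 × 10 × 5 = 150
  #4: 10 × 10 × 6 = 600
  #5: 2 × 6 × 4 = 48
  #6: 7 × 7 × 4 = 196
  #7: 2 × 2 × 10 = 40
  #8: 8 × 4 × 2 = 64
  #9: 4 × 5 × 8 = 160
Highest RPN is 600 → #4.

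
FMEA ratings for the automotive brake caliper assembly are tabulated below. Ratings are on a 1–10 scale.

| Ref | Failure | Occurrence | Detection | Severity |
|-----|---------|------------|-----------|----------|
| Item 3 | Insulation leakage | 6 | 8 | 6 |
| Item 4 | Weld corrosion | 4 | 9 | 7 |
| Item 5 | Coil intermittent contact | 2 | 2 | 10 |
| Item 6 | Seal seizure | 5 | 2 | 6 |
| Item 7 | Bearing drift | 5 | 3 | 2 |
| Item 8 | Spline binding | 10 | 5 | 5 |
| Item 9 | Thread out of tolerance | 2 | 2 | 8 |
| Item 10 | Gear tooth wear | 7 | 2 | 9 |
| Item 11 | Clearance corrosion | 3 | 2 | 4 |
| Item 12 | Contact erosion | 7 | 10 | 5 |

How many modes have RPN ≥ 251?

3

RPN = Severity × Occurrence × Detection:
  Item 3: 6 × 6 × 8 = 288
  Item 4: 7 × 4 × 9 = 252
  Item 5: 10 × 2 × 2 = 40
  Item 6: 6 × 5 × 2 = 60
  Item 7: 2 × 5 × 3 = 30
  Item 8: 5 × 10 × 5 = 250
  Item 9: 8 × 2 × 2 = 32
  Item 10: 9 × 7 × 2 = 126
  Item 11: 4 × 3 × 2 = 24
  Item 12: 5 × 7 × 10 = 350
Modes with RPN ≥ 251: Item 3 (288), Item 4 (252), Item 12 (350) → 3.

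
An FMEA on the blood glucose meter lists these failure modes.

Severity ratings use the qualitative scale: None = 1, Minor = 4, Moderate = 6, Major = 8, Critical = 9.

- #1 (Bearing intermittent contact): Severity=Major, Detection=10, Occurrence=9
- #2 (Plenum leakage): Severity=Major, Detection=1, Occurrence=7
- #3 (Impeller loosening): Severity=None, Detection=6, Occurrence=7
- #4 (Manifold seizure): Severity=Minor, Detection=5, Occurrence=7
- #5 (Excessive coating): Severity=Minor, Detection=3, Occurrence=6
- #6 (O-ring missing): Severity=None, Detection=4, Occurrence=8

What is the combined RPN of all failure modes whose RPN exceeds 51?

988

RPN = Severity × Occurrence × Detection:
  #1: 8 × 9 × 10 = 720
  #2: 8 × 7 × 1 = 56
  #3: 1 × 7 × 6 = 42
  #4: 4 × 7 × 5 = 140
  #5: 4 × 6 × 3 = 72
  #6: 1 × 8 × 4 = 32
RPN > 51: #1 (720), #2 (56), #4 (140), #5 (72).
Sum: 720 + 56 + 140 + 72 = 988.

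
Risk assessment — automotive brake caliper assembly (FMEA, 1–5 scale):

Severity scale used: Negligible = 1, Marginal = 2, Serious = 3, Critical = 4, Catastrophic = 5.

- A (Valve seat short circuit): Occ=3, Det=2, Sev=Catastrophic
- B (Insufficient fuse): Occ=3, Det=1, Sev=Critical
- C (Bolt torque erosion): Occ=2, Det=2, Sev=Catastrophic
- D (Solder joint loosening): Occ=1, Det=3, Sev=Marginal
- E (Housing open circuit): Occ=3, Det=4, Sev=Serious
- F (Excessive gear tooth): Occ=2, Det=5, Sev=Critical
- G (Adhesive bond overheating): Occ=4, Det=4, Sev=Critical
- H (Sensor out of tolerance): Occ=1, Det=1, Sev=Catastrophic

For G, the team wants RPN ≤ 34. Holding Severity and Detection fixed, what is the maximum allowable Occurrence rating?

2

G: S=4, O=4, D=4 → current RPN = 64.
Fixed product = 16. Need 16 × O ≤ 34, so O ≤ 34/16 = 2.12.
Maximum integer Occurrence rating = 2 (gives RPN 32; O=3 would give 48 > 34).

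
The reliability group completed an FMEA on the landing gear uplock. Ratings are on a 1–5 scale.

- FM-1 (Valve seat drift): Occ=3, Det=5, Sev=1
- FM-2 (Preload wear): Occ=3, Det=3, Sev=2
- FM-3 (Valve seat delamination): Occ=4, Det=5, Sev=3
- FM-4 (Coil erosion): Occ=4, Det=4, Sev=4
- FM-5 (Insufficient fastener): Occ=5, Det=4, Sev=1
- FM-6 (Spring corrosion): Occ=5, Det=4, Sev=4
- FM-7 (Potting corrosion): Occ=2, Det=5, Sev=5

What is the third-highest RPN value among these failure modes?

60

RPN = Severity × Occurrence × Detection:
  FM-1: 1 × 3 × 5 = 15
  FM-2: 2 × 3 × 3 = 18
  FM-3: 3 × 4 × 5 = 60
  FM-4: 4 × 4 × 4 = 64
  FM-5: 1 × 5 × 4 = 20
  FM-6: 4 × 5 × 4 = 80
  FM-7: 5 × 2 × 5 = 50
Sorted descending: 80, 64, 60, 50, 20, 18, 15.
The third-highest RPN is 60 (FM-3).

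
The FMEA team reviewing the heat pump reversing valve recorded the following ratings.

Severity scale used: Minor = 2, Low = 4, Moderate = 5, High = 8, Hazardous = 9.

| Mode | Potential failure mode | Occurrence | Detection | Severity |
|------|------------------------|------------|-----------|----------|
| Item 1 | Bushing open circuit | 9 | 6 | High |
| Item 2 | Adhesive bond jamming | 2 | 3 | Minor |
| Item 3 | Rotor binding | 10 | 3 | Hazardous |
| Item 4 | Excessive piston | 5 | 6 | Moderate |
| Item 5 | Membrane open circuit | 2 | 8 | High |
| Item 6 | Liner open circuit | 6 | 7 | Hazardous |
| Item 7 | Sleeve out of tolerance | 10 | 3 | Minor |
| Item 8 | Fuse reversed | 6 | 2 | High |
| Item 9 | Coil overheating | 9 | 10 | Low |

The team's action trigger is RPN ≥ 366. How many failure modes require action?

RPN = Severity × Occurrence × Detection:
  Item 1: 8 × 9 × 6 = 432
  Item 2: 2 × 2 × 3 = 12
  Item 3: 9 × 10 × 3 = 270
  Item 4: 5 × 5 × 6 = 150
  Item 5: 8 × 2 × 8 = 128
  Item 6: 9 × 6 × 7 = 378
  Item 7: 2 × 10 × 3 = 60
  Item 8: 8 × 6 × 2 = 96
  Item 9: 4 × 9 × 10 = 360
Modes with RPN ≥ 366: Item 1 (432), Item 6 (378) → 2.

2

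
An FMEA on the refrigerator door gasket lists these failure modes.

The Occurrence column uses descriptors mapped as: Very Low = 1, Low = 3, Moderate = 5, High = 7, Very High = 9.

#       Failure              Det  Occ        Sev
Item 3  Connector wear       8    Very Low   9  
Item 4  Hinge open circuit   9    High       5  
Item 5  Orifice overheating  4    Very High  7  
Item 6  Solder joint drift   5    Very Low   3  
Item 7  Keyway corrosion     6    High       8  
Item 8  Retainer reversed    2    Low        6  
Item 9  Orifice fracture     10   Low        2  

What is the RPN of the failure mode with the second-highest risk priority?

315

RPN = Severity × Occurrence × Detection:
  Item 3: 9 × 1 × 8 = 72
  Item 4: 5 × 7 × 9 = 315
  Item 5: 7 × 9 × 4 = 252
  Item 6: 3 × 1 × 5 = 15
  Item 7: 8 × 7 × 6 = 336
  Item 8: 6 × 3 × 2 = 36
  Item 9: 2 × 3 × 10 = 60
Sorted descending: 336, 315, 252, 72, 60, 36, 15.
The second-highest RPN is 315 (Item 4).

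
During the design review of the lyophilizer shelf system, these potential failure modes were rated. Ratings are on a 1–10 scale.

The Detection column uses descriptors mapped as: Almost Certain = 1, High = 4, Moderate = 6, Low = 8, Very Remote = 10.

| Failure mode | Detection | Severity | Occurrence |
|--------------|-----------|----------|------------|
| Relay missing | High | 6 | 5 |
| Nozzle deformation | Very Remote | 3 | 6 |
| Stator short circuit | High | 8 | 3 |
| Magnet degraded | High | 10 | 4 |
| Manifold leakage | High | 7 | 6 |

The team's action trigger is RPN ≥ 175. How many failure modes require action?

RPN = Severity × Occurrence × Detection:
  Relay missing: 6 × 5 × 4 = 120
  Nozzle deformation: 3 × 6 × 10 = 180
  Stator short circuit: 8 × 3 × 4 = 96
  Magnet degraded: 10 × 4 × 4 = 160
  Manifold leakage: 7 × 6 × 4 = 168
Modes with RPN ≥ 175: Nozzle deformation (180) → 1.

1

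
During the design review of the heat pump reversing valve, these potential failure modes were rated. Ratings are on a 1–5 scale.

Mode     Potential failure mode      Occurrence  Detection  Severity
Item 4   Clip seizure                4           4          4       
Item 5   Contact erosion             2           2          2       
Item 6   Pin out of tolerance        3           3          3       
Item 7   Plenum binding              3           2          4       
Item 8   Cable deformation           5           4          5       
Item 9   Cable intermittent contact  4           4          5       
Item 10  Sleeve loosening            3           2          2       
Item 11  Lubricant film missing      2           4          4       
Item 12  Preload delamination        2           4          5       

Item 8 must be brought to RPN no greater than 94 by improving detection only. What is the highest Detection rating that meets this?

Item 8: S=5, O=5, D=4 → current RPN = 100.
Fixed product = 25. Need 25 × D ≤ 94, so D ≤ 94/25 = 3.76.
Maximum integer Detection rating = 3 (gives RPN 75; D=4 would give 100 > 94).

3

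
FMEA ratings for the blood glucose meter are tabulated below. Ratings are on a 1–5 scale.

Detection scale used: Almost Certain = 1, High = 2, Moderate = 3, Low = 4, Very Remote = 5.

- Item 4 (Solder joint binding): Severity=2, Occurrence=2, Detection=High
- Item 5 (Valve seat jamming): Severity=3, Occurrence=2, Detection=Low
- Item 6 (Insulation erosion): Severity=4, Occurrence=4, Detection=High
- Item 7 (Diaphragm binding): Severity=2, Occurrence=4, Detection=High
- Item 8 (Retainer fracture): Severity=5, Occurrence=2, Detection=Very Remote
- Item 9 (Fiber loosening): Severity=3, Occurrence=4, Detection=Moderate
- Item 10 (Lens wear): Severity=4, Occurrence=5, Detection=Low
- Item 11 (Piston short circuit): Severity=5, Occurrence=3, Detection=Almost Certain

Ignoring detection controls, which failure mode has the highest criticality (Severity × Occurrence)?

Criticality = Severity × Occurrence:
  Item 4: 2 × 2 = 4
  Item 5: 3 × 2 = 6
  Item 6: 4 × 4 = 16
  Item 7: 2 × 4 = 8
  Item 8: 5 × 2 = 10
  Item 9: 3 × 4 = 12
  Item 10: 4 × 5 = 20
  Item 11: 5 × 3 = 15
Highest criticality is 20 → Item 10.

Item 10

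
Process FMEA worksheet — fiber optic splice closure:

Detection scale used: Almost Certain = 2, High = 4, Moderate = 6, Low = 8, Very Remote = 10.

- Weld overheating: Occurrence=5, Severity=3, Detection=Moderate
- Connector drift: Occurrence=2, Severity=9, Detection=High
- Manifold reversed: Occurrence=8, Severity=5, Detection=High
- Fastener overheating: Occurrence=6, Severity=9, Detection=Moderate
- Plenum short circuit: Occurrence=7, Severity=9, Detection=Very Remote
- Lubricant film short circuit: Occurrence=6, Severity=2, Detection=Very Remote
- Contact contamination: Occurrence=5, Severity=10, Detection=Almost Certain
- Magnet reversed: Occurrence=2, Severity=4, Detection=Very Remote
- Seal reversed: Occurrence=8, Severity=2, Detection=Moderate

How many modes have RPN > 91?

6

RPN = Severity × Occurrence × Detection:
  Weld overheating: 3 × 5 × 6 = 90
  Connector drift: 9 × 2 × 4 = 72
  Manifold reversed: 5 × 8 × 4 = 160
  Fastener overheating: 9 × 6 × 6 = 324
  Plenum short circuit: 9 × 7 × 10 = 630
  Lubricant film short circuit: 2 × 6 × 10 = 120
  Contact contamination: 10 × 5 × 2 = 100
  Magnet reversed: 4 × 2 × 10 = 80
  Seal reversed: 2 × 8 × 6 = 96
Modes with RPN > 91: Manifold reversed (160), Fastener overheating (324), Plenum short circuit (630), Lubricant film short circuit (120), Contact contamination (100), Seal reversed (96) → 6.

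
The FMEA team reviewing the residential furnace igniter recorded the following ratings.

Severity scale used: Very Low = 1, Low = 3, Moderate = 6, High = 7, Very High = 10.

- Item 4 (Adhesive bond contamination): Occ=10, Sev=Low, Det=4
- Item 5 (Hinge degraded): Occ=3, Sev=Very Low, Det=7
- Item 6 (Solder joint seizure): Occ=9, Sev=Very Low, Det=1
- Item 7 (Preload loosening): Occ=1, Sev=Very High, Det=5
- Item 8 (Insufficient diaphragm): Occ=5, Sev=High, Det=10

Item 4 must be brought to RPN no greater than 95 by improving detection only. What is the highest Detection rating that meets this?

Item 4: S=3, O=10, D=4 → current RPN = 120.
Fixed product = 30. Need 30 × D ≤ 95, so D ≤ 95/30 = 3.17.
Maximum integer Detection rating = 3 (gives RPN 90; D=4 would give 120 > 95).

3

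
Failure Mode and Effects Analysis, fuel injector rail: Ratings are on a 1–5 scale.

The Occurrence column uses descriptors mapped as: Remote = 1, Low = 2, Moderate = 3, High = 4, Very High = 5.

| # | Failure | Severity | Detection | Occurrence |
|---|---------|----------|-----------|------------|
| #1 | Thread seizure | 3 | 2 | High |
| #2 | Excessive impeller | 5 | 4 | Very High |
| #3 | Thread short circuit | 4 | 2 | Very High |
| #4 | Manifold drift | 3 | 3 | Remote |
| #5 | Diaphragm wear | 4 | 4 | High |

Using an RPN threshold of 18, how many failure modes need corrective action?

4

RPN = Severity × Occurrence × Detection:
  #1: 3 × 4 × 2 = 24
  #2: 5 × 5 × 4 = 100
  #3: 4 × 5 × 2 = 40
  #4: 3 × 1 × 3 = 9
  #5: 4 × 4 × 4 = 64
Modes with RPN ≥ 18: #1 (24), #2 (100), #3 (40), #5 (64) → 4.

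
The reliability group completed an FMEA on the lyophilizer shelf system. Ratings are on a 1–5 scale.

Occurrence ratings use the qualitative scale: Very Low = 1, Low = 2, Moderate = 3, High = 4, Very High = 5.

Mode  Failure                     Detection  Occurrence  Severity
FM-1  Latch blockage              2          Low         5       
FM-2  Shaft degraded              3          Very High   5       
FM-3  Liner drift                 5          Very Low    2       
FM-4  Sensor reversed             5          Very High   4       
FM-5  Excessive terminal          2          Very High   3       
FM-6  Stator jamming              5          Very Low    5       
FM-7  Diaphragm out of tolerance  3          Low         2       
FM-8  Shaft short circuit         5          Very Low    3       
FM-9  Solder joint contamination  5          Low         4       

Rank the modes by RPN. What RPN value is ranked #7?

15

RPN = Severity × Occurrence × Detection:
  FM-1: 5 × 2 × 2 = 20
  FM-2: 5 × 5 × 3 = 75
  FM-3: 2 × 1 × 5 = 10
  FM-4: 4 × 5 × 5 = 100
  FM-5: 3 × 5 × 2 = 30
  FM-6: 5 × 1 × 5 = 25
  FM-7: 2 × 2 × 3 = 12
  FM-8: 3 × 1 × 5 = 15
  FM-9: 4 × 2 × 5 = 40
Sorted descending: 100, 75, 40, 30, 25, 20, 15, 12, 10.
The seventh-highest RPN is 15 (FM-8).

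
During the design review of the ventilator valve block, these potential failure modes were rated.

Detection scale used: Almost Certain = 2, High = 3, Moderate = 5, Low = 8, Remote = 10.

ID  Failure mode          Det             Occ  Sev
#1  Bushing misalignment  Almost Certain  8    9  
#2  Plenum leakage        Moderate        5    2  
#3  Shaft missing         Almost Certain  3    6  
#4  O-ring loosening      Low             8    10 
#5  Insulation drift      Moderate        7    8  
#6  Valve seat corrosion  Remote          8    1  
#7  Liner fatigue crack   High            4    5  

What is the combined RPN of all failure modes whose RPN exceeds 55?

1204

RPN = Severity × Occurrence × Detection:
  #1: 9 × 8 × 2 = 144
  #2: 2 × 5 × 5 = 50
  #3: 6 × 3 × 2 = 36
  #4: 10 × 8 × 8 = 640
  #5: 8 × 7 × 5 = 280
  #6: 1 × 8 × 10 = 80
  #7: 5 × 4 × 3 = 60
RPN > 55: #1 (144), #4 (640), #5 (280), #6 (80), #7 (60).
Sum: 144 + 640 + 280 + 80 + 60 = 1204.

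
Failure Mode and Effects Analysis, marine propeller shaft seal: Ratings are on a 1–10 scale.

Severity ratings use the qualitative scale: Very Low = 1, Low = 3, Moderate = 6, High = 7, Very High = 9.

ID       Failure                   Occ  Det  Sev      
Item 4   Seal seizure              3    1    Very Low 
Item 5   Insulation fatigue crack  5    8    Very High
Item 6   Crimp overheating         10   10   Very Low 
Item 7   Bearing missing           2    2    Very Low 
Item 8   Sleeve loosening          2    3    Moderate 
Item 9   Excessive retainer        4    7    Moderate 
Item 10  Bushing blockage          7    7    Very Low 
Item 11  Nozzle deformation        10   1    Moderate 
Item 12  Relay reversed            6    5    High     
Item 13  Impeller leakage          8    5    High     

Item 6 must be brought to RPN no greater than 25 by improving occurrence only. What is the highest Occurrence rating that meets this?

Item 6: S=1, O=10, D=10 → current RPN = 100.
Fixed product = 10. Need 10 × O ≤ 25, so O ≤ 25/10 = 2.50.
Maximum integer Occurrence rating = 2 (gives RPN 20; O=3 would give 30 > 25).

2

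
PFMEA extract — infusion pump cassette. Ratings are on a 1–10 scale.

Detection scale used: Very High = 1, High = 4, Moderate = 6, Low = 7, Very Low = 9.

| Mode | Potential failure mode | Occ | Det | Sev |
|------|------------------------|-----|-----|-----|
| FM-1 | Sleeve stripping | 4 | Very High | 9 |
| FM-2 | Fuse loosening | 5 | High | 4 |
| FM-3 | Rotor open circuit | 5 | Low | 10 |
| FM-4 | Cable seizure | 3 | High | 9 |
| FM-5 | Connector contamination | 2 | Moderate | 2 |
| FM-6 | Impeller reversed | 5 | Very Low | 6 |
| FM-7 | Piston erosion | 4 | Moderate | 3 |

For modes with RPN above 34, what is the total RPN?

RPN = Severity × Occurrence × Detection:
  FM-1: 9 × 4 × 1 = 36
  FM-2: 4 × 5 × 4 = 80
  FM-3: 10 × 5 × 7 = 350
  FM-4: 9 × 3 × 4 = 108
  FM-5: 2 × 2 × 6 = 24
  FM-6: 6 × 5 × 9 = 270
  FM-7: 3 × 4 × 6 = 72
RPN > 34: FM-1 (36), FM-2 (80), FM-3 (350), FM-4 (108), FM-6 (270), FM-7 (72).
Sum: 36 + 80 + 350 + 108 + 270 + 72 = 916.

916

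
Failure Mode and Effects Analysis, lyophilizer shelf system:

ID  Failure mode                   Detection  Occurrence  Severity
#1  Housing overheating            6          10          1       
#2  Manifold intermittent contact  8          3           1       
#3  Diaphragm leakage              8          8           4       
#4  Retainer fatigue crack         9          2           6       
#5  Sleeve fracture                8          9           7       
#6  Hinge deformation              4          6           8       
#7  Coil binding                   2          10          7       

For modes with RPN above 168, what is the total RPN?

952

RPN = Severity × Occurrence × Detection:
  #1: 1 × 10 × 6 = 60
  #2: 1 × 3 × 8 = 24
  #3: 4 × 8 × 8 = 256
  #4: 6 × 2 × 9 = 108
  #5: 7 × 9 × 8 = 504
  #6: 8 × 6 × 4 = 192
  #7: 7 × 10 × 2 = 140
RPN > 168: #3 (256), #5 (504), #6 (192).
Sum: 256 + 504 + 192 = 952.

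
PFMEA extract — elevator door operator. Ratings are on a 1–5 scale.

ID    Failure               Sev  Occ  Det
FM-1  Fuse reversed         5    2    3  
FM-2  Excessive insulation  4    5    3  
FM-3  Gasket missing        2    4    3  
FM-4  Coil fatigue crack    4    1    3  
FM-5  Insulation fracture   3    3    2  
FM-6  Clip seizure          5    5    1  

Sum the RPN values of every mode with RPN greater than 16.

157

RPN = Severity × Occurrence × Detection:
  FM-1: 5 × 2 × 3 = 30
  FM-2: 4 × 5 × 3 = 60
  FM-3: 2 × 4 × 3 = 24
  FM-4: 4 × 1 × 3 = 12
  FM-5: 3 × 3 × 2 = 18
  FM-6: 5 × 5 × 1 = 25
RPN > 16: FM-1 (30), FM-2 (60), FM-3 (24), FM-5 (18), FM-6 (25).
Sum: 30 + 60 + 24 + 18 + 25 = 157.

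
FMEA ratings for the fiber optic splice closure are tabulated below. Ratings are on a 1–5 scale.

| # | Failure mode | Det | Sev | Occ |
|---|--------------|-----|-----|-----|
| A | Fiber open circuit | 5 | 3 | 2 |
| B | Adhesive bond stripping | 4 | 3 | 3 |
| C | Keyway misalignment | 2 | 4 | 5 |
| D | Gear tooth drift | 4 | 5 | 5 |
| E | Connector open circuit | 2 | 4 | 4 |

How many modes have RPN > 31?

RPN = Severity × Occurrence × Detection:
  A: 3 × 2 × 5 = 30
  B: 3 × 3 × 4 = 36
  C: 4 × 5 × 2 = 40
  D: 5 × 5 × 4 = 100
  E: 4 × 4 × 2 = 32
Modes with RPN > 31: B (36), C (40), D (100), E (32) → 4.

4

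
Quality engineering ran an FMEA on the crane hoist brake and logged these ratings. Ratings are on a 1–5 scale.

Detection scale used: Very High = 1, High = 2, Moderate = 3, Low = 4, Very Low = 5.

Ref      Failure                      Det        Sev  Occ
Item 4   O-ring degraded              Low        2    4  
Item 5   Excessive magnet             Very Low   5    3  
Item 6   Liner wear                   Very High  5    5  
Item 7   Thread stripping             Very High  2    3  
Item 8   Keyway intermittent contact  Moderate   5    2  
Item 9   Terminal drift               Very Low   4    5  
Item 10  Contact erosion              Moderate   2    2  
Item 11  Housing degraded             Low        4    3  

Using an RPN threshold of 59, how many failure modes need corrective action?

RPN = Severity × Occurrence × Detection:
  Item 4: 2 × 4 × 4 = 32
  Item 5: 5 × 3 × 5 = 75
  Item 6: 5 × 5 × 1 = 25
  Item 7: 2 × 3 × 1 = 6
  Item 8: 5 × 2 × 3 = 30
  Item 9: 4 × 5 × 5 = 100
  Item 10: 2 × 2 × 3 = 12
  Item 11: 4 × 3 × 4 = 48
Modes with RPN ≥ 59: Item 5 (75), Item 9 (100) → 2.

2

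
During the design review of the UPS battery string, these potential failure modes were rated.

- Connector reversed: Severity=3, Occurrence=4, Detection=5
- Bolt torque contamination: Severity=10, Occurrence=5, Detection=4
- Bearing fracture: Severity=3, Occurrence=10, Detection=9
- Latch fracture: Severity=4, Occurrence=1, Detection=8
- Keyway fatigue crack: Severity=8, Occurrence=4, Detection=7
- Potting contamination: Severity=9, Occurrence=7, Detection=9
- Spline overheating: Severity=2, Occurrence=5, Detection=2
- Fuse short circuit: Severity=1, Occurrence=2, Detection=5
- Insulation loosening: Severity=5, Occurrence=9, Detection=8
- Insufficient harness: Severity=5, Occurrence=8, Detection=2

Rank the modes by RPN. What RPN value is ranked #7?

RPN = Severity × Occurrence × Detection:
  Connector reversed: 3 × 4 × 5 = 60
  Bolt torque contamination: 10 × 5 × 4 = 200
  Bearing fracture: 3 × 10 × 9 = 270
  Latch fracture: 4 × 1 × 8 = 32
  Keyway fatigue crack: 8 × 4 × 7 = 224
  Potting contamination: 9 × 7 × 9 = 567
  Spline overheating: 2 × 5 × 2 = 20
  Fuse short circuit: 1 × 2 × 5 = 10
  Insulation loosening: 5 × 9 × 8 = 360
  Insufficient harness: 5 × 8 × 2 = 80
Sorted descending: 567, 360, 270, 224, 200, 80, 60, 32, 20, 10.
The seventh-highest RPN is 60 (Connector reversed).

60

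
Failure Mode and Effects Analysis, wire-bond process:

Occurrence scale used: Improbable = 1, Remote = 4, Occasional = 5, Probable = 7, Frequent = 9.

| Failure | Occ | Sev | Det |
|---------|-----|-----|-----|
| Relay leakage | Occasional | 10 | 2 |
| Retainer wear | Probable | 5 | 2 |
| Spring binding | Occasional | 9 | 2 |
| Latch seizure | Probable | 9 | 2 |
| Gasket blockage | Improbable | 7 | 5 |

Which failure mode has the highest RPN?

RPN = Severity × Occurrence × Detection:
  Relay leakage: 10 × 5 × 2 = 100
  Retainer wear: 5 × 7 × 2 = 70
  Spring binding: 9 × 5 × 2 = 90
  Latch seizure: 9 × 7 × 2 = 126
  Gasket blockage: 7 × 1 × 5 = 35
Highest RPN is 126 → Latch seizure.

Latch seizure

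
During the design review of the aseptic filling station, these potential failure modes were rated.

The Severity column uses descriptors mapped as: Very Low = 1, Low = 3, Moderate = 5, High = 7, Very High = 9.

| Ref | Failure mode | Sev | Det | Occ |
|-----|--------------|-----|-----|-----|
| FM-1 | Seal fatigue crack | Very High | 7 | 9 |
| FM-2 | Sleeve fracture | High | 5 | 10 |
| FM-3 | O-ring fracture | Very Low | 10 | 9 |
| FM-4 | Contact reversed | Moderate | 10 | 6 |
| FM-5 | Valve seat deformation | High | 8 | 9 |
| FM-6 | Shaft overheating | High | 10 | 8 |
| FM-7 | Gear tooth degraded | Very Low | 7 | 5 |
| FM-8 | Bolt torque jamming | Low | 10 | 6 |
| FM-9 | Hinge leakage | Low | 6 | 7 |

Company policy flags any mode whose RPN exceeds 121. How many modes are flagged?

RPN = Severity × Occurrence × Detection:
  FM-1: 9 × 9 × 7 = 567
  FM-2: 7 × 10 × 5 = 350
  FM-3: 1 × 9 × 10 = 90
  FM-4: 5 × 6 × 10 = 300
  FM-5: 7 × 9 × 8 = 504
  FM-6: 7 × 8 × 10 = 560
  FM-7: 1 × 5 × 7 = 35
  FM-8: 3 × 6 × 10 = 180
  FM-9: 3 × 7 × 6 = 126
Modes with RPN > 121: FM-1 (567), FM-2 (350), FM-4 (300), FM-5 (504), FM-6 (560), FM-8 (180), FM-9 (126) → 7.

7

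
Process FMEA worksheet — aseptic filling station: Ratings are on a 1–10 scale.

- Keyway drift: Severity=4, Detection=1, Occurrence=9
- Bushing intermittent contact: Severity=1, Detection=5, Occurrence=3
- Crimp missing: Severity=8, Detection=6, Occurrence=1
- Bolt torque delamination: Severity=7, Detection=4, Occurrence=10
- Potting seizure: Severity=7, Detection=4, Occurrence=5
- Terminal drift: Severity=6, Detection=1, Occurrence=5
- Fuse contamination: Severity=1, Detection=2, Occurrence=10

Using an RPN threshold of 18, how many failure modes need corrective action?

6

RPN = Severity × Occurrence × Detection:
  Keyway drift: 4 × 9 × 1 = 36
  Bushing intermittent contact: 1 × 3 × 5 = 15
  Crimp missing: 8 × 1 × 6 = 48
  Bolt torque delamination: 7 × 10 × 4 = 280
  Potting seizure: 7 × 5 × 4 = 140
  Terminal drift: 6 × 5 × 1 = 30
  Fuse contamination: 1 × 10 × 2 = 20
Modes with RPN ≥ 18: Keyway drift (36), Crimp missing (48), Bolt torque delamination (280), Potting seizure (140), Terminal drift (30), Fuse contamination (20) → 6.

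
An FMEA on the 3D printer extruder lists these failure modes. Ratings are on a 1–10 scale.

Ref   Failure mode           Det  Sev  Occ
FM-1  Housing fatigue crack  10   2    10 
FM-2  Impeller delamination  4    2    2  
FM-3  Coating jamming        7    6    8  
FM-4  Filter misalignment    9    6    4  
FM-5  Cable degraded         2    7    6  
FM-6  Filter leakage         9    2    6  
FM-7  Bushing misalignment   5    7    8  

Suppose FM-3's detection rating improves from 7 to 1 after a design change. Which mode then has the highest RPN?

RPN = Severity × Occurrence × Detection:
  FM-1: 2 × 10 × 10 = 200
  FM-2: 2 × 2 × 4 = 16
  FM-3: 6 × 8 × 7 = 336
  FM-4: 6 × 4 × 9 = 216
  FM-5: 7 × 6 × 2 = 84
  FM-6: 2 × 6 × 9 = 108
  FM-7: 7 × 8 × 5 = 280
After action: FM-3 → 6 × 8 × 1 = 48.
Revised RPNs: FM-7=280, FM-4=216, FM-1=200, FM-6=108, FM-5=84, FM-3=48, FM-2=16.
Highest is now FM-7 (280).

FM-7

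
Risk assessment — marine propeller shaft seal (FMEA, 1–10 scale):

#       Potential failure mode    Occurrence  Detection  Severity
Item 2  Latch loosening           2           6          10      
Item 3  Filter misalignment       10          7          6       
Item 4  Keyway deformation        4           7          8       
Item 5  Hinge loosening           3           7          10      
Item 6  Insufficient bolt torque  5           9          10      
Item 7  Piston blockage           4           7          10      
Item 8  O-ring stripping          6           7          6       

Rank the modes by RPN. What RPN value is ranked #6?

210

RPN = Severity × Occurrence × Detection:
  Item 2: 10 × 2 × 6 = 120
  Item 3: 6 × 10 × 7 = 420
  Item 4: 8 × 4 × 7 = 224
  Item 5: 10 × 3 × 7 = 210
  Item 6: 10 × 5 × 9 = 450
  Item 7: 10 × 4 × 7 = 280
  Item 8: 6 × 6 × 7 = 252
Sorted descending: 450, 420, 280, 252, 224, 210, 120.
The sixth-highest RPN is 210 (Item 5).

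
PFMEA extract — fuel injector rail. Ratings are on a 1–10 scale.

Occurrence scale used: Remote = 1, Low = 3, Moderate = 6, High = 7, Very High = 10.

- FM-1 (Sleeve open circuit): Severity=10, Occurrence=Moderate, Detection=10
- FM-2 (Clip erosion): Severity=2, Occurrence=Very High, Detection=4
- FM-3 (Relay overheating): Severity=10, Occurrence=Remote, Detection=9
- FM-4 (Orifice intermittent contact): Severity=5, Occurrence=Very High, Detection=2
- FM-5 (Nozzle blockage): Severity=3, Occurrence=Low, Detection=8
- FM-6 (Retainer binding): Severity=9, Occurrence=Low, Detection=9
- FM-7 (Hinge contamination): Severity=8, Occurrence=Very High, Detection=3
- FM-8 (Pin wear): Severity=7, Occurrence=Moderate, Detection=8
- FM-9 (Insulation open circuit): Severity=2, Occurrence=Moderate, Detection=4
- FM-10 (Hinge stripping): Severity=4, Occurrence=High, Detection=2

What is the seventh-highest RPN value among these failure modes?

80

RPN = Severity × Occurrence × Detection:
  FM-1: 10 × 6 × 10 = 600
  FM-2: 2 × 10 × 4 = 80
  FM-3: 10 × 1 × 9 = 90
  FM-4: 5 × 10 × 2 = 100
  FM-5: 3 × 3 × 8 = 72
  FM-6: 9 × 3 × 9 = 243
  FM-7: 8 × 10 × 3 = 240
  FM-8: 7 × 6 × 8 = 336
  FM-9: 2 × 6 × 4 = 48
  FM-10: 4 × 7 × 2 = 56
Sorted descending: 600, 336, 243, 240, 100, 90, 80, 72, 56, 48.
The seventh-highest RPN is 80 (FM-2).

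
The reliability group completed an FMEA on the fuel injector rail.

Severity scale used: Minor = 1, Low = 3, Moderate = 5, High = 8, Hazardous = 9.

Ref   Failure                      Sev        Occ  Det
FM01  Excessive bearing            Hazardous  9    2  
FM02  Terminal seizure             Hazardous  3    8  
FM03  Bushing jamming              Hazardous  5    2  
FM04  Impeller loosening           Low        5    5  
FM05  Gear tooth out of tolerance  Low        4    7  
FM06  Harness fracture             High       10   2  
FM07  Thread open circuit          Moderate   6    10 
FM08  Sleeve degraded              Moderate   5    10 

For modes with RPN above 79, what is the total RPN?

RPN = Severity × Occurrence × Detection:
  FM01: 9 × 9 × 2 = 162
  FM02: 9 × 3 × 8 = 216
  FM03: 9 × 5 × 2 = 90
  FM04: 3 × 5 × 5 = 75
  FM05: 3 × 4 × 7 = 84
  FM06: 8 × 10 × 2 = 160
  FM07: 5 × 6 × 10 = 300
  FM08: 5 × 5 × 10 = 250
RPN > 79: FM01 (162), FM02 (216), FM03 (90), FM05 (84), FM06 (160), FM07 (300), FM08 (250).
Sum: 162 + 216 + 90 + 84 + 160 + 300 + 250 = 1262.

1262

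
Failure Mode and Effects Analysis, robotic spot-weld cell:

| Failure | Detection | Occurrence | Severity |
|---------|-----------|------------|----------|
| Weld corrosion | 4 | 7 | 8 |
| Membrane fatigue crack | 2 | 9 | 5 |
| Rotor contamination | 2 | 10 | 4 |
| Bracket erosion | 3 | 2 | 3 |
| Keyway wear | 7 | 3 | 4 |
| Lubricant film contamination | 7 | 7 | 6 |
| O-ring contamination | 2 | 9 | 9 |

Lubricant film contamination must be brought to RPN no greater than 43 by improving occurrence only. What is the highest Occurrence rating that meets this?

Lubricant film contamination: S=6, O=7, D=7 → current RPN = 294.
Fixed product = 42. Need 42 × O ≤ 43, so O ≤ 43/42 = 1.02.
Maximum integer Occurrence rating = 1 (gives RPN 42; O=2 would give 84 > 43).

1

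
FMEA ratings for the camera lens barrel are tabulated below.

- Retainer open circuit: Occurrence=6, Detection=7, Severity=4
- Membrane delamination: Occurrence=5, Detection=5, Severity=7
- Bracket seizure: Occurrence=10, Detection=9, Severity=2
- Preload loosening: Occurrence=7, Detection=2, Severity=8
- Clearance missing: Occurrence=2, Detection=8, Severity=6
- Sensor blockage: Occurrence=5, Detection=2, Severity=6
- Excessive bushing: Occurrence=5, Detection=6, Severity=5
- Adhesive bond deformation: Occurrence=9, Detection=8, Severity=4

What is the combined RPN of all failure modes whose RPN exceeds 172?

643

RPN = Severity × Occurrence × Detection:
  Retainer open circuit: 4 × 6 × 7 = 168
  Membrane delamination: 7 × 5 × 5 = 175
  Bracket seizure: 2 × 10 × 9 = 180
  Preload loosening: 8 × 7 × 2 = 112
  Clearance missing: 6 × 2 × 8 = 96
  Sensor blockage: 6 × 5 × 2 = 60
  Excessive bushing: 5 × 5 × 6 = 150
  Adhesive bond deformation: 4 × 9 × 8 = 288
RPN > 172: Membrane delamination (175), Bracket seizure (180), Adhesive bond deformation (288).
Sum: 175 + 180 + 288 = 643.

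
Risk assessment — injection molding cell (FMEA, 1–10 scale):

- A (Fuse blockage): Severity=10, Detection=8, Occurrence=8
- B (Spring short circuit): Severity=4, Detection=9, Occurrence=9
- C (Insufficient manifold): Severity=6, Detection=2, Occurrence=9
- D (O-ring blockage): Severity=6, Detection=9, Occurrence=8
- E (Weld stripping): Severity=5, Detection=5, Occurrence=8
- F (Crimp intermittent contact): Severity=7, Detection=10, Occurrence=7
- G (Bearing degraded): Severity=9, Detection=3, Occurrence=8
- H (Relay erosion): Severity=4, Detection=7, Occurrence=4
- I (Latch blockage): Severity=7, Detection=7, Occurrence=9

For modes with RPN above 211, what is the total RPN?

RPN = Severity × Occurrence × Detection:
  A: 10 × 8 × 8 = 640
  B: 4 × 9 × 9 = 324
  C: 6 × 9 × 2 = 108
  D: 6 × 8 × 9 = 432
  E: 5 × 8 × 5 = 200
  F: 7 × 7 × 10 = 490
  G: 9 × 8 × 3 = 216
  H: 4 × 4 × 7 = 112
  I: 7 × 9 × 7 = 441
RPN > 211: A (640), B (324), D (432), F (490), G (216), I (441).
Sum: 640 + 324 + 432 + 490 + 216 + 441 = 2543.

2543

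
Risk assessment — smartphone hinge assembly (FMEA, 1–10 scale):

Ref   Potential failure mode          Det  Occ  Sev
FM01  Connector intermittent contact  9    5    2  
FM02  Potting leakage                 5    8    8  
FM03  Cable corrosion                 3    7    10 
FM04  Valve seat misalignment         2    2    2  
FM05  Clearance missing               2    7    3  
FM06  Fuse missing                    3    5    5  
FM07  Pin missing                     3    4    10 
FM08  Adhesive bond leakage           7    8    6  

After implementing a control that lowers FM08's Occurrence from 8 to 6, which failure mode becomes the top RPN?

FM02

RPN = Severity × Occurrence × Detection:
  FM01: 2 × 5 × 9 = 90
  FM02: 8 × 8 × 5 = 320
  FM03: 10 × 7 × 3 = 210
  FM04: 2 × 2 × 2 = 8
  FM05: 3 × 7 × 2 = 42
  FM06: 5 × 5 × 3 = 75
  FM07: 10 × 4 × 3 = 120
  FM08: 6 × 8 × 7 = 336
After action: FM08 → 6 × 6 × 7 = 252.
Revised RPNs: FM02=320, FM08=252, FM03=210, FM07=120, FM01=90, FM06=75, FM05=42, FM04=8.
Highest is now FM02 (320).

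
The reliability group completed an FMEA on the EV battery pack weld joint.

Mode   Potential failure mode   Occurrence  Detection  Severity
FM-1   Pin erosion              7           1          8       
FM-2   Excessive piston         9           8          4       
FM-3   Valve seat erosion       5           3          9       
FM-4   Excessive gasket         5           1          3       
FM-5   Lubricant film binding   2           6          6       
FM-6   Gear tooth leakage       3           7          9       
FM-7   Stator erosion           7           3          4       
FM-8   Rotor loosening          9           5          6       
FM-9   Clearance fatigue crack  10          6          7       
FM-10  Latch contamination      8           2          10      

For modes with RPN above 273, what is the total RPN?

708

RPN = Severity × Occurrence × Detection:
  FM-1: 8 × 7 × 1 = 56
  FM-2: 4 × 9 × 8 = 288
  FM-3: 9 × 5 × 3 = 135
  FM-4: 3 × 5 × 1 = 15
  FM-5: 6 × 2 × 6 = 72
  FM-6: 9 × 3 × 7 = 189
  FM-7: 4 × 7 × 3 = 84
  FM-8: 6 × 9 × 5 = 270
  FM-9: 7 × 10 × 6 = 420
  FM-10: 10 × 8 × 2 = 160
RPN > 273: FM-2 (288), FM-9 (420).
Sum: 288 + 420 = 708.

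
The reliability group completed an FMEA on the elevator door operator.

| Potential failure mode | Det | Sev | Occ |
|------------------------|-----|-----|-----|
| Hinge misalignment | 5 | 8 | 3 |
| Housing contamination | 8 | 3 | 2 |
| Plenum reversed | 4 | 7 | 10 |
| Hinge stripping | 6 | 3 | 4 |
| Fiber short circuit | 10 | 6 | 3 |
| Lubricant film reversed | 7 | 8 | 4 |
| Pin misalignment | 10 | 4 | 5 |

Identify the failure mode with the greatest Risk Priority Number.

Plenum reversed

RPN = Severity × Occurrence × Detection:
  Hinge misalignment: 8 × 3 × 5 = 120
  Housing contamination: 3 × 2 × 8 = 48
  Plenum reversed: 7 × 10 × 4 = 280
  Hinge stripping: 3 × 4 × 6 = 72
  Fiber short circuit: 6 × 3 × 10 = 180
  Lubricant film reversed: 8 × 4 × 7 = 224
  Pin misalignment: 4 × 5 × 10 = 200
Highest RPN is 280 → Plenum reversed.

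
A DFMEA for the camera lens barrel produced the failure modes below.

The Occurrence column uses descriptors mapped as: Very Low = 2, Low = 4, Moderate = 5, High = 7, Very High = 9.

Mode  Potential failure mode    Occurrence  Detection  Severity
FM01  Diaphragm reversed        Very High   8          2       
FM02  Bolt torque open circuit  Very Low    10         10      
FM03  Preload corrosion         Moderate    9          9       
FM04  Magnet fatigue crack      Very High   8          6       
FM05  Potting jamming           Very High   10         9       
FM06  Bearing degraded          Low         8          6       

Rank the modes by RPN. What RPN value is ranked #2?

432

RPN = Severity × Occurrence × Detection:
  FM01: 2 × 9 × 8 = 144
  FM02: 10 × 2 × 10 = 200
  FM03: 9 × 5 × 9 = 405
  FM04: 6 × 9 × 8 = 432
  FM05: 9 × 9 × 10 = 810
  FM06: 6 × 4 × 8 = 192
Sorted descending: 810, 432, 405, 200, 192, 144.
The second-highest RPN is 432 (FM04).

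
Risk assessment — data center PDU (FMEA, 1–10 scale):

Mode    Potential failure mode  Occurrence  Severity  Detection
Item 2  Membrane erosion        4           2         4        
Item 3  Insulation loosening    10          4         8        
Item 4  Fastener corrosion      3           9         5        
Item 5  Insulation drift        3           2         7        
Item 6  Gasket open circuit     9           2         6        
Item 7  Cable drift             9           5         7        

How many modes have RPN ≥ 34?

RPN = Severity × Occurrence × Detection:
  Item 2: 2 × 4 × 4 = 32
  Item 3: 4 × 10 × 8 = 320
  Item 4: 9 × 3 × 5 = 135
  Item 5: 2 × 3 × 7 = 42
  Item 6: 2 × 9 × 6 = 108
  Item 7: 5 × 9 × 7 = 315
Modes with RPN ≥ 34: Item 3 (320), Item 4 (135), Item 5 (42), Item 6 (108), Item 7 (315) → 5.

5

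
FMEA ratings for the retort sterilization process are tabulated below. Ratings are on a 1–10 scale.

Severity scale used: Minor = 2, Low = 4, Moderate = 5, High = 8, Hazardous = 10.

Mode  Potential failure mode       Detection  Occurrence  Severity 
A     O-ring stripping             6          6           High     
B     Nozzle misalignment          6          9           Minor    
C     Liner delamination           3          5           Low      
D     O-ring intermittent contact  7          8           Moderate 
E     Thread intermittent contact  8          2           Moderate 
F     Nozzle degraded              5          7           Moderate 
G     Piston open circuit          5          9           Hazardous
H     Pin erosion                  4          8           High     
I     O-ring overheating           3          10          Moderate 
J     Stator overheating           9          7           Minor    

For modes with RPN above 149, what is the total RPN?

RPN = Severity × Occurrence × Detection:
  A: 8 × 6 × 6 = 288
  B: 2 × 9 × 6 = 108
  C: 4 × 5 × 3 = 60
  D: 5 × 8 × 7 = 280
  E: 5 × 2 × 8 = 80
  F: 5 × 7 × 5 = 175
  G: 10 × 9 × 5 = 450
  H: 8 × 8 × 4 = 256
  I: 5 × 10 × 3 = 150
  J: 2 × 7 × 9 = 126
RPN > 149: A (288), D (280), F (175), G (450), H (256), I (150).
Sum: 288 + 280 + 175 + 450 + 256 + 150 = 1599.

1599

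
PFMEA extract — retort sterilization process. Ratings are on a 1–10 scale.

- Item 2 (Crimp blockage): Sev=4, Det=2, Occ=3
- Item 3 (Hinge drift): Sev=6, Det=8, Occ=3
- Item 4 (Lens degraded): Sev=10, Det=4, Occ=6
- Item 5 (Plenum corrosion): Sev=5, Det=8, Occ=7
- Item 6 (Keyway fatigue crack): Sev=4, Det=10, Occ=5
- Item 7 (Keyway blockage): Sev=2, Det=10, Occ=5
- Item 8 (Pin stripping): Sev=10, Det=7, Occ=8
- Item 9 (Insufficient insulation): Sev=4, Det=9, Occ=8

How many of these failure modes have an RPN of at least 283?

2

RPN = Severity × Occurrence × Detection:
  Item 2: 4 × 3 × 2 = 24
  Item 3: 6 × 3 × 8 = 144
  Item 4: 10 × 6 × 4 = 240
  Item 5: 5 × 7 × 8 = 280
  Item 6: 4 × 5 × 10 = 200
  Item 7: 2 × 5 × 10 = 100
  Item 8: 10 × 8 × 7 = 560
  Item 9: 4 × 8 × 9 = 288
Modes with RPN ≥ 283: Item 8 (560), Item 9 (288) → 2.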